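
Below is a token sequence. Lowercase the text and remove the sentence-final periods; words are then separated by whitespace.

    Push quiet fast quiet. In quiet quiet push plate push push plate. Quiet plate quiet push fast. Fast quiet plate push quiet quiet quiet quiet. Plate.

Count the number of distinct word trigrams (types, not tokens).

26 tokens → 24 trigram windows in total.
Repeated trigrams (each contributes count−1 duplicates):
  quiet quiet quiet: 2
1 duplicate windows → 24 − 1 = 23 distinct.

23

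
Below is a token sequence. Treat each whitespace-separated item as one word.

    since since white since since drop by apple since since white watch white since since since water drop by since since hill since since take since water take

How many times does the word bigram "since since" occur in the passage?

Scanning the 27 overlapping bigram windows for "since since":
  position 1–2: since since
  position 4–5: since since
  position 9–10: since since
  position 14–15: since since
  position 15–16: since since
  position 20–21: since since
  position 23–24: since since

7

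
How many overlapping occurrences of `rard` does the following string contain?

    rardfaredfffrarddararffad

2

Sliding a length-4 window over the 25 characters (22 positions):
  position 1–4: rard
  position 13–16: rard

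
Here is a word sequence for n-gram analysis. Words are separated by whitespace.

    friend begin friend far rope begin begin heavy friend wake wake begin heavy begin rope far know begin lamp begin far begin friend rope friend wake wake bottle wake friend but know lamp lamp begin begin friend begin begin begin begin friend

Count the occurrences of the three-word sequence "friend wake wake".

2

Scanning the 40 overlapping trigram windows for "friend wake wake":
  position 9–11: friend wake wake
  position 25–27: friend wake wake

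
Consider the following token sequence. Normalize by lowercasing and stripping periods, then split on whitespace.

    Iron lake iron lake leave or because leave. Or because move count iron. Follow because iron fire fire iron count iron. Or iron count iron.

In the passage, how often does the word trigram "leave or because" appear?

Scanning the 23 overlapping trigram windows for "leave or because":
  position 5–7: leave or because
  position 8–10: leave or because

2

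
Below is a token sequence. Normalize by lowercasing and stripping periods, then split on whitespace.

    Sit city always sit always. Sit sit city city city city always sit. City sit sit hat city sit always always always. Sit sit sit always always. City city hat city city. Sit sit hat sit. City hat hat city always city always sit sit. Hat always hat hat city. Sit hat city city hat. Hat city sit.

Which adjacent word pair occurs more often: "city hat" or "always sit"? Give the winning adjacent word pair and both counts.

"always sit" (5 vs 3)

"city hat": 3 occurrences
"always sit": 5 occurrences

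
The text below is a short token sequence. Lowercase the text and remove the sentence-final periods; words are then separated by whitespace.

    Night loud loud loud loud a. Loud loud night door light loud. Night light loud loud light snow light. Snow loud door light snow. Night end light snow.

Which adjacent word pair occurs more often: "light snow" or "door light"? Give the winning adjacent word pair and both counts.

"light snow" (4 vs 2)

"light snow": 4 occurrences
"door light": 2 occurrences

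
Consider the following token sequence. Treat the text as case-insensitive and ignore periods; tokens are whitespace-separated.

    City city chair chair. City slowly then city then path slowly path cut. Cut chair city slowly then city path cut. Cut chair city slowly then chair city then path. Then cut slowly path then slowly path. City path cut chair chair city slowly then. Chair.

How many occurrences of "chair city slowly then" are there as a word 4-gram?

Scanning the 43 overlapping 4-gram windows for "chair city slowly then":
  position 4–7: chair city slowly then
  position 15–18: chair city slowly then
  position 23–26: chair city slowly then
  position 42–45: chair city slowly then

4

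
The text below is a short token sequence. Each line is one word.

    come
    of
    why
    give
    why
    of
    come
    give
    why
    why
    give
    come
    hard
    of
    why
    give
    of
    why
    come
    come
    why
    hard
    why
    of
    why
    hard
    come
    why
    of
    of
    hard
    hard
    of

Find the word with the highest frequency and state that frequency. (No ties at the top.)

"why", 10 times

Unigram frequencies (highest first):
  why: 10
  of: 8
  come: 6
  hard: 5
  give: 4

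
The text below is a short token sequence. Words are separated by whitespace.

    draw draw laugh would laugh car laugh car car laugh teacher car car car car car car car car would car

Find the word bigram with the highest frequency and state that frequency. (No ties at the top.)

Bigram frequencies (highest first):
  car car: 8
  laugh car: 2
  car laugh: 2
  draw draw: 1
  draw laugh: 1
  laugh would: 1
  … (5 more, each ≤ 1)

"car car", 8 times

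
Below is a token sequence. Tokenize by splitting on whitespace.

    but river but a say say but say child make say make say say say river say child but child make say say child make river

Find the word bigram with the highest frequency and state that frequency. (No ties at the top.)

"say say", 4 times

Bigram frequencies (highest first):
  say say: 4
  say child: 3
  child make: 3
  make say: 3
  but river: 1
  river but: 1
  … (10 more, each ≤ 1)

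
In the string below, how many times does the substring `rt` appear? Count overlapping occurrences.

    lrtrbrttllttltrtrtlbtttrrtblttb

5

Sliding a length-2 window over the 31 characters (30 positions):
  position 2–3: rt
  position 6–7: rt
  position 15–16: rt
  position 17–18: rt
  position 25–26: rt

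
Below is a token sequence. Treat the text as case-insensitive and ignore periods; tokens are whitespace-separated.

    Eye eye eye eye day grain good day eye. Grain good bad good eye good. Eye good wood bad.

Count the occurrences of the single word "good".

5

Scanning the 19 tokens for "good":
  position 7: good
  position 11: good
  position 13: good
  position 15: good
  position 17: good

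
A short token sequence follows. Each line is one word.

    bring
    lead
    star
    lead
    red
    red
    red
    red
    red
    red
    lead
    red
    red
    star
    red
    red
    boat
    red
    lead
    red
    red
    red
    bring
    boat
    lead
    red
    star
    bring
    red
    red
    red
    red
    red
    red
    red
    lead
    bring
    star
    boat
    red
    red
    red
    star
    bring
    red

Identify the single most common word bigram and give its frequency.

Bigram frequencies (highest first):
  red red: 17
  lead red: 4
  red lead: 3
  red star: 3
  boat red: 2
  star bring: 2
  … (12 more, each ≤ 2)

"red red", 17 times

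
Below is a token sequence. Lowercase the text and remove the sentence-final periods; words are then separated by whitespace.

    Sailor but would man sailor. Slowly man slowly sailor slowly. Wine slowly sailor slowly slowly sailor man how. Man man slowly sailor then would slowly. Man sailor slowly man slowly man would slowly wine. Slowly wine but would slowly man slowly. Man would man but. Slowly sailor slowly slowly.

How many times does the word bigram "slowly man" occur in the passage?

6

Scanning the 48 overlapping bigram windows for "slowly man":
  position 6–7: slowly man
  position 25–26: slowly man
  position 28–29: slowly man
  position 30–31: slowly man
  position 39–40: slowly man
  position 41–42: slowly man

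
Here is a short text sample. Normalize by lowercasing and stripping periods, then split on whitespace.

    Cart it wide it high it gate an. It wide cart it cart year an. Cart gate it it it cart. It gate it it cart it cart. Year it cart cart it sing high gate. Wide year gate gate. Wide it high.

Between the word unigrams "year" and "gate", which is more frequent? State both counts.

"gate" (6 vs 3)

"year": 3 occurrences
"gate": 6 occurrences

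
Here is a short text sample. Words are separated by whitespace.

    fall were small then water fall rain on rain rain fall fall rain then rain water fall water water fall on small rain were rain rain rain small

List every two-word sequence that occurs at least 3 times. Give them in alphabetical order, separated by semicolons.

rain rain; water fall

Bigram counts meeting the condition (at least 3 times):
  rain rain: 3
  water fall: 3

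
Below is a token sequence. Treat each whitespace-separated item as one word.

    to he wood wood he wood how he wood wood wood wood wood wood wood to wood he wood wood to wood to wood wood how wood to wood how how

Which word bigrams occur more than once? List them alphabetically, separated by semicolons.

he wood; to wood; wood he; wood how; wood to; wood wood

Bigram counts meeting the condition (more than once):
  he wood: 4
  to wood: 4
  wood he: 2
  wood how: 3
  wood to: 4
  wood wood: 9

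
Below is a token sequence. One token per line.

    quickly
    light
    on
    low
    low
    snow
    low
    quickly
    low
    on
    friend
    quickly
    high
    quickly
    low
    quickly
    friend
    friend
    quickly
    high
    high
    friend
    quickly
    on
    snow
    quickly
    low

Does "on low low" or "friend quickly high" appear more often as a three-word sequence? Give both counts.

"friend quickly high" (2 vs 1)

"on low low": 1 occurrence
"friend quickly high": 2 occurrences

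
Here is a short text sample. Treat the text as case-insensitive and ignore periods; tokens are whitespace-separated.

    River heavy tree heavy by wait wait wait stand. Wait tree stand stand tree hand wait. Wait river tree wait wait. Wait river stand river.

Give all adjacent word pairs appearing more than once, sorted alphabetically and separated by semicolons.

wait river; wait wait

Bigram counts meeting the condition (more than once):
  wait river: 2
  wait wait: 5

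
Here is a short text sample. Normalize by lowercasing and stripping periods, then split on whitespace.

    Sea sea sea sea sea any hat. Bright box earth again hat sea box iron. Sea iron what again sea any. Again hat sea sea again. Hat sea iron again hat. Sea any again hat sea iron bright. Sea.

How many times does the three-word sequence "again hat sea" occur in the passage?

5

Scanning the 37 overlapping trigram windows for "again hat sea":
  position 11–13: again hat sea
  position 22–24: again hat sea
  position 26–28: again hat sea
  position 30–32: again hat sea
  position 34–36: again hat sea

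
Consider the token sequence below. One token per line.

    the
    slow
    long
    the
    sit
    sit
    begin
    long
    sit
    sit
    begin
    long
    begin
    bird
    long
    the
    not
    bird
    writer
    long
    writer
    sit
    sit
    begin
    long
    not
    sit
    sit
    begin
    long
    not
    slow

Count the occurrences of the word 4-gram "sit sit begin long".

4

Scanning the 29 overlapping 4-gram windows for "sit sit begin long":
  position 5–8: sit sit begin long
  position 9–12: sit sit begin long
  position 22–25: sit sit begin long
  position 27–30: sit sit begin long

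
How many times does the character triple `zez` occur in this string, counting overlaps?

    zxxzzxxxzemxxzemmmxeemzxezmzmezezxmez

1

Sliding a length-3 window over the 37 characters (35 positions):
  position 31–33: zez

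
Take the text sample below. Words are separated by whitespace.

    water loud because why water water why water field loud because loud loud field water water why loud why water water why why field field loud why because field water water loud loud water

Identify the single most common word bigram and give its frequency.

"water water", 4 times

Bigram frequencies (highest first):
  water water: 4
  why water: 3
  water why: 3
  water loud: 2
  loud because: 2
  field loud: 2
  … (14 more, each ≤ 2)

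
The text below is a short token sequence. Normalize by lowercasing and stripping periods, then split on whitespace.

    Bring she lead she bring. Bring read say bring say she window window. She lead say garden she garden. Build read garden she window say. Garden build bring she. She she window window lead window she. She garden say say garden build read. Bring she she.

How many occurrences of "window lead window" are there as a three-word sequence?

Scanning the 44 overlapping trigram windows for "window lead window":
  position 33–35: window lead window

1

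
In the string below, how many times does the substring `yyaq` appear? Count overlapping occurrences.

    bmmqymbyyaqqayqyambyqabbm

Sliding a length-4 window over the 25 characters (22 positions):
  position 8–11: yyaq

1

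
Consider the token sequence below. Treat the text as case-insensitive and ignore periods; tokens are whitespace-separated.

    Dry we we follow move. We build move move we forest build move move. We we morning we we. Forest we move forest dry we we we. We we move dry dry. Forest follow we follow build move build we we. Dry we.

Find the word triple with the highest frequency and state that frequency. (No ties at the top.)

"we we we", 3 times

Trigram frequencies (highest first):
  we we we: 3
  dry we we: 2
  build move move: 2
  move move we: 2
  we we follow: 1
  we follow move: 1
  … (30 more, each ≤ 1)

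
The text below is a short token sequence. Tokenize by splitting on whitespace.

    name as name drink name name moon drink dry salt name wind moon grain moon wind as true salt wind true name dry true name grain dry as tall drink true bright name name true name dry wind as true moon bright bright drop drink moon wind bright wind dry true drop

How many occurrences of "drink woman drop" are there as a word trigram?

Scanning the 50 overlapping trigram windows for "drink woman drop":
  (none found)

0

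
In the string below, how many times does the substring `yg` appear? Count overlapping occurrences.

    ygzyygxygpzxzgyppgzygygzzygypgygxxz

7

Sliding a length-2 window over the 35 characters (34 positions):
  position 1–2: yg
  position 5–6: yg
  position 8–9: yg
  position 20–21: yg
  position 22–23: yg
  position 26–27: yg
  position 31–32: yg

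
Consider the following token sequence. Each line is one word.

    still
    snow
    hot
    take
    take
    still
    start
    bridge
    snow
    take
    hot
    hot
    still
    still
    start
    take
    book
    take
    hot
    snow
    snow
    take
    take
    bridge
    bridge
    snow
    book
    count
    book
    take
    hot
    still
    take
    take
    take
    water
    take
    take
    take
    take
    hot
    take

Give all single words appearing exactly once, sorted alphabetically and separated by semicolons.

count; water

Unigram counts meeting the condition (exactly once):
  count: 1
  water: 1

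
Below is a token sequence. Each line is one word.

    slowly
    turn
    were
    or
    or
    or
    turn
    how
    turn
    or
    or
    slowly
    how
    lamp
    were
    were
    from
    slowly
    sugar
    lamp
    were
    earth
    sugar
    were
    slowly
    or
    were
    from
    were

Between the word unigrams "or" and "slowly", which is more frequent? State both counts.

"or": 6 occurrences
"slowly": 4 occurrences

"or" (6 vs 4)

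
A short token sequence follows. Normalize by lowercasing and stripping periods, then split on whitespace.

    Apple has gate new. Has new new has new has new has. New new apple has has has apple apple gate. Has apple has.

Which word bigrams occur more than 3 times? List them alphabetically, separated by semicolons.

has new; new has

Bigram counts meeting the condition (more than 3 times):
  has new: 4
  new has: 4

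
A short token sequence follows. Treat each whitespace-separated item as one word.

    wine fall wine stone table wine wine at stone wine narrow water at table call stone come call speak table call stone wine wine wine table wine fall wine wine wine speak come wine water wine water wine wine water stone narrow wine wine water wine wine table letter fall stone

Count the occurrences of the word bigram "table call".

Scanning the 50 overlapping bigram windows for "table call":
  position 14–15: table call
  position 20–21: table call

2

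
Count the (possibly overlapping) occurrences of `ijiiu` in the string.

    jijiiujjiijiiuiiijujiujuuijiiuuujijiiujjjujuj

4

Sliding a length-5 window over the 45 characters (41 positions):
  position 2–6: ijiiu
  position 10–14: ijiiu
  position 26–30: ijiiu
  position 34–38: ijiiu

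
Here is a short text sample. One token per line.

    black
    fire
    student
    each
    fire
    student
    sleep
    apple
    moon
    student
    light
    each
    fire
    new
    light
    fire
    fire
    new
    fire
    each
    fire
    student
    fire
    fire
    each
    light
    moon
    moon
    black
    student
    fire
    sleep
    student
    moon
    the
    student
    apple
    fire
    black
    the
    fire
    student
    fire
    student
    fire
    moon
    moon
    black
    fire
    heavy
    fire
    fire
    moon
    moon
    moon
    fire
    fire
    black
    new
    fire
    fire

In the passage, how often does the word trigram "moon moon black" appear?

Scanning the 59 overlapping trigram windows for "moon moon black":
  position 27–29: moon moon black
  position 46–48: moon moon black

2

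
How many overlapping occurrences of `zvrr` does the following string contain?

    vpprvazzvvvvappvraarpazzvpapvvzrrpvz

0

Sliding a length-4 window over the 36 characters (33 positions):
  (no match at any position)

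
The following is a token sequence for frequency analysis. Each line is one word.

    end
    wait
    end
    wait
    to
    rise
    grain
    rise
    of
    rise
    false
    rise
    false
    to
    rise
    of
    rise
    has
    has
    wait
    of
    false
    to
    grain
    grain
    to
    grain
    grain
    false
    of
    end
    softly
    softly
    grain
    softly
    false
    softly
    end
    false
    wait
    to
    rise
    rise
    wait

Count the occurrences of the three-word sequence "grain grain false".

1

Scanning the 42 overlapping trigram windows for "grain grain false":
  position 27–29: grain grain false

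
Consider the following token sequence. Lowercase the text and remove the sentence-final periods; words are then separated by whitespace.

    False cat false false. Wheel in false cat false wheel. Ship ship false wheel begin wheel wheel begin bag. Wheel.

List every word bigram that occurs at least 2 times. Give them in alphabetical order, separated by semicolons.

cat false; false cat; false wheel; wheel begin

Bigram counts meeting the condition (at least 2 times):
  cat false: 2
  false cat: 2
  false wheel: 3
  wheel begin: 2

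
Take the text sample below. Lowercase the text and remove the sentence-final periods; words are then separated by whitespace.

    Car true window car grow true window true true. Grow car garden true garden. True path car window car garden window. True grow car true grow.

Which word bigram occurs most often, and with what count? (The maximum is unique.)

Bigram frequencies (highest first):
  true grow: 3
  car true: 2
  true window: 2
  window car: 2
  window true: 2
  grow car: 2
  … (10 more, each ≤ 2)

"true grow", 3 times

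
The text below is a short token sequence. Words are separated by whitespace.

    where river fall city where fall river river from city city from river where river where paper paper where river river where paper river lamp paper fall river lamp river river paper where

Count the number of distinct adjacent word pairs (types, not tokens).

33 tokens → 32 bigram windows in total.
Repeated bigrams (each contributes count−1 duplicates):
  river river: 3
  river where: 3
  where river: 3
  fall river: 2
  paper where: 2
  river lamp: 2
  where paper: 2
10 duplicate windows → 32 − 10 = 22 distinct.

22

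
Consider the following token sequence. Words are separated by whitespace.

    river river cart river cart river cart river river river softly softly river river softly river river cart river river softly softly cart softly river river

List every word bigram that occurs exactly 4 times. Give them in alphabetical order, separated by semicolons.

cart river; river cart

Bigram counts meeting the condition (exactly 4 times):
  cart river: 4
  river cart: 4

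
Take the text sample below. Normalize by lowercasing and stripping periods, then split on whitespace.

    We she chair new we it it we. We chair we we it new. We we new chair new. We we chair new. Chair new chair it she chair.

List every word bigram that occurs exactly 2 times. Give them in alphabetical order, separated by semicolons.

she chair; we chair; we it

Bigram counts meeting the condition (exactly 2 times):
  she chair: 2
  we chair: 2
  we it: 2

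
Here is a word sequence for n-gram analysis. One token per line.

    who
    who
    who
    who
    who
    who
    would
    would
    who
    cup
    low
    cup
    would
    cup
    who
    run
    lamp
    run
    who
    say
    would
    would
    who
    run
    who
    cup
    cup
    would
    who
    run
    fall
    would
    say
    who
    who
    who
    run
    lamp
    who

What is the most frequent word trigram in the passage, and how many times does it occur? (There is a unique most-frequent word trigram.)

Trigram frequencies (highest first):
  who who who: 5
  would would who: 2
  who run lamp: 2
  would who run: 2
  who who would: 1
  who would would: 1
  … (24 more, each ≤ 1)

"who who who", 5 times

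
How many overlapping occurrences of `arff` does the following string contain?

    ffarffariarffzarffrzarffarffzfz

Sliding a length-4 window over the 31 characters (28 positions):
  position 3–6: arff
  position 10–13: arff
  position 15–18: arff
  position 21–24: arff
  position 25–28: arff

5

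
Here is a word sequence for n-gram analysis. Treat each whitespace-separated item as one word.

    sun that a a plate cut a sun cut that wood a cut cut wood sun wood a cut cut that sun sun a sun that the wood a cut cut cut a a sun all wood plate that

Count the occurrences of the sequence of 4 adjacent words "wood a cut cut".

3

Scanning the 36 overlapping 4-gram windows for "wood a cut cut":
  position 11–14: wood a cut cut
  position 17–20: wood a cut cut
  position 28–31: wood a cut cut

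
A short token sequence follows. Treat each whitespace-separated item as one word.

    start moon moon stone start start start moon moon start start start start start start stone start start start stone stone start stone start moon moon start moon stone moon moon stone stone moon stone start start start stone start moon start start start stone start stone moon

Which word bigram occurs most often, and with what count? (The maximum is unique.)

"start start", 13 times

Bigram frequencies (highest first):
  start start: 13
  stone start: 7
  start stone: 6
  start moon: 5
  moon moon: 4
  moon stone: 4
  … (3 more, each ≤ 3)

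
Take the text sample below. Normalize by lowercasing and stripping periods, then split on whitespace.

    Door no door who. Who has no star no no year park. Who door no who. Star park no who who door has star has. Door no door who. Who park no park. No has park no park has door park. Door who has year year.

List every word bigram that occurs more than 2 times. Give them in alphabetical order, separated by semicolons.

door no; door who; park no; who who

Bigram counts meeting the condition (more than 2 times):
  door no: 3
  door who: 3
  park no: 4
  who who: 3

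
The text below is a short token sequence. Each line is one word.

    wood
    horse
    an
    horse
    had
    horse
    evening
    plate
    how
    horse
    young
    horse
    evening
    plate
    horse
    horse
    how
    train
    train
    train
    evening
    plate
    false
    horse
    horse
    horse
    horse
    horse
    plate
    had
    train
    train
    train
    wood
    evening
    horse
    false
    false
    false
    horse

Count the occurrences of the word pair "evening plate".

Scanning the 39 overlapping bigram windows for "evening plate":
  position 7–8: evening plate
  position 13–14: evening plate
  position 21–22: evening plate

3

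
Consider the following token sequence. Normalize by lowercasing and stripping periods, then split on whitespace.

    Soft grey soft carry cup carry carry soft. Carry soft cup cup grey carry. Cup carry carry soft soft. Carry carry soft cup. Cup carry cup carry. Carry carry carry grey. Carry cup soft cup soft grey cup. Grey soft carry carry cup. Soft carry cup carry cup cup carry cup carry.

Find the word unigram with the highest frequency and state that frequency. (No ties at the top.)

"carry", 21 times

Unigram frequencies (highest first):
  carry: 21
  cup: 15
  soft: 11
  grey: 5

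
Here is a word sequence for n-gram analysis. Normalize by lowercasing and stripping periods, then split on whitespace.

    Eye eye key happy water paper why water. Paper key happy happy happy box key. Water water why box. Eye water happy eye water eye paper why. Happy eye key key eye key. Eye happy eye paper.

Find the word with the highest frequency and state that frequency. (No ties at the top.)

Unigram frequencies (highest first):
  eye: 9
  happy: 7
  key: 6
  water: 6
  paper: 4
  why: 3
  … (1 more, each ≤ 2)

"eye", 9 times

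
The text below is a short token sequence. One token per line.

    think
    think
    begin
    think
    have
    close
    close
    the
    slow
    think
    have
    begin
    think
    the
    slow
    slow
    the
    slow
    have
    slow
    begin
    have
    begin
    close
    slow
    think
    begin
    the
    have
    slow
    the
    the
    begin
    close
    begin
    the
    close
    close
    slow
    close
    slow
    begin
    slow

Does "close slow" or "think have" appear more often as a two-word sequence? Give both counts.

"close slow": 3 occurrences
"think have": 2 occurrences

"close slow" (3 vs 2)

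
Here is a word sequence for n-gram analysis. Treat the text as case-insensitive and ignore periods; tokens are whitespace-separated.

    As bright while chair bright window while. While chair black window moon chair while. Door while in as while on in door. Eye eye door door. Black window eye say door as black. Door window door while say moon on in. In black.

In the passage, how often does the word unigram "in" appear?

Scanning the 43 tokens for "in":
  position 17: in
  position 21: in
  position 41: in
  position 42: in

4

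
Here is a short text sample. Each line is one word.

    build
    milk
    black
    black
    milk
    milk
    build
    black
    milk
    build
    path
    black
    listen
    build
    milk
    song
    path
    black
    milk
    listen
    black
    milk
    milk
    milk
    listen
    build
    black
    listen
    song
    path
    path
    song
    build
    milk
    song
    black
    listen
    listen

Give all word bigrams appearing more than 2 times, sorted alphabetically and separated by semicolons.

black listen; black milk; build milk; milk milk

Bigram counts meeting the condition (more than 2 times):
  black listen: 3
  black milk: 4
  build milk: 3
  milk milk: 3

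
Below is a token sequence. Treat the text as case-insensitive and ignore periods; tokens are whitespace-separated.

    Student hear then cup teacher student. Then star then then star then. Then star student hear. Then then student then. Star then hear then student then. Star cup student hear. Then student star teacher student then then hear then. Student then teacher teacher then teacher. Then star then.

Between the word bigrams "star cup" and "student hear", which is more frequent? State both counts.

"star cup": 1 occurrence
"student hear": 3 occurrences

"student hear" (3 vs 1)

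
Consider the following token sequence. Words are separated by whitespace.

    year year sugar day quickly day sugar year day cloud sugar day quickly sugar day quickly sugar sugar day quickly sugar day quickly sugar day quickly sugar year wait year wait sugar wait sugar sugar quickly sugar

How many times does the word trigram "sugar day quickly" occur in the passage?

6

Scanning the 35 overlapping trigram windows for "sugar day quickly":
  position 3–5: sugar day quickly
  position 11–13: sugar day quickly
  position 14–16: sugar day quickly
  position 18–20: sugar day quickly
  position 21–23: sugar day quickly
  position 24–26: sugar day quickly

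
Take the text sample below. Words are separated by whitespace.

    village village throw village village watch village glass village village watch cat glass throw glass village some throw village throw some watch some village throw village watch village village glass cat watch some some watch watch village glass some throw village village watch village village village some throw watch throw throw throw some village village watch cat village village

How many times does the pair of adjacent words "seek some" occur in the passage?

Scanning the 58 overlapping bigram windows for "seek some":
  (none found)

0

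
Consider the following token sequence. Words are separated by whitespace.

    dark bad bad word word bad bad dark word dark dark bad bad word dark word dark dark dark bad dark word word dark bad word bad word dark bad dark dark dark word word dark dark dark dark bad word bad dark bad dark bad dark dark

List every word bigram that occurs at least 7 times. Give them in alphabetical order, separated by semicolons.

dark bad; dark dark

Bigram counts meeting the condition (at least 7 times):
  dark bad: 8
  dark dark: 9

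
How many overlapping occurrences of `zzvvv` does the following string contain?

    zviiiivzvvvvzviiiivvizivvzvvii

Sliding a length-5 window over the 30 characters (26 positions):
  (no match at any position)

0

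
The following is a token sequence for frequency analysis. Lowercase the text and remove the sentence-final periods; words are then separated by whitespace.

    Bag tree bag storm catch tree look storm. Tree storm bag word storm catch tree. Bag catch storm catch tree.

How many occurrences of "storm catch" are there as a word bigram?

Scanning the 19 overlapping bigram windows for "storm catch":
  position 4–5: storm catch
  position 13–14: storm catch
  position 18–19: storm catch

3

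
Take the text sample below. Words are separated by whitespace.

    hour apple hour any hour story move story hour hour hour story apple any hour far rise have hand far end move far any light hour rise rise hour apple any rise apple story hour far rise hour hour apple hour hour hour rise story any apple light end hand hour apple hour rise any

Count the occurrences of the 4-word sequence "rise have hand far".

1

Scanning the 52 overlapping 4-gram windows for "rise have hand far":
  position 17–20: rise have hand far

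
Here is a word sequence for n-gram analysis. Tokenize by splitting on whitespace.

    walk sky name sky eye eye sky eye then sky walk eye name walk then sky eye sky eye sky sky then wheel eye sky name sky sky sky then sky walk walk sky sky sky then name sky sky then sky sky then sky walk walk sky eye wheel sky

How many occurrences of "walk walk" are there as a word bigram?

Scanning the 50 overlapping bigram windows for "walk walk":
  position 32–33: walk walk
  position 46–47: walk walk

2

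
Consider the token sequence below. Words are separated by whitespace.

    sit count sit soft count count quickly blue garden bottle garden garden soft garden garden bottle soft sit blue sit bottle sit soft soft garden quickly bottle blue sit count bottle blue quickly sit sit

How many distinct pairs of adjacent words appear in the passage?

27

35 tokens → 34 bigram windows in total.
Repeated bigrams (each contributes count−1 duplicates):
  blue sit: 2
  bottle blue: 2
  garden bottle: 2
  garden garden: 2
  sit count: 2
  sit soft: 2
  soft garden: 2
7 duplicate windows → 34 − 7 = 27 distinct.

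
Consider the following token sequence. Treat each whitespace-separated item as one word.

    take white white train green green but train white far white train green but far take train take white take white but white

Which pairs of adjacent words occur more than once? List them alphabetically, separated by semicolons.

Bigram counts meeting the condition (more than once):
  green but: 2
  take white: 3
  train green: 2
  white train: 2

green but; take white; train green; white train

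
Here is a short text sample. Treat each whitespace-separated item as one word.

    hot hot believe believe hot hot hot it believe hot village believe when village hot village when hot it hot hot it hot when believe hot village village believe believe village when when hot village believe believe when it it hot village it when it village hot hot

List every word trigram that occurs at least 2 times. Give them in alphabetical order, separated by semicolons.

believe hot village; hot hot it; hot it hot; hot village believe; village believe believe

Trigram counts meeting the condition (at least 2 times):
  believe hot village: 2
  hot hot it: 2
  hot it hot: 2
  hot village believe: 2
  village believe believe: 2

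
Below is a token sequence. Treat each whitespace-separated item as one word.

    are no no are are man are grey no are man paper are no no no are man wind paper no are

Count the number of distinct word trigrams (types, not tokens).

22 tokens → 20 trigram windows in total.
Repeated trigrams (each contributes count−1 duplicates):
  are no no: 2
  no are man: 2
  no no are: 2
3 duplicate windows → 20 − 3 = 17 distinct.

17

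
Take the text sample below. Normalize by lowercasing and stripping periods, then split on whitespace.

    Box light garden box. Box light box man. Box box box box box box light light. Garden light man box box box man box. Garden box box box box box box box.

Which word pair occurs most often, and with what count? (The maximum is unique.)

"box box", 14 times

Bigram frequencies (highest first):
  box box: 14
  box light: 3
  man box: 3
  light garden: 2
  garden box: 2
  box man: 2
  … (5 more, each ≤ 1)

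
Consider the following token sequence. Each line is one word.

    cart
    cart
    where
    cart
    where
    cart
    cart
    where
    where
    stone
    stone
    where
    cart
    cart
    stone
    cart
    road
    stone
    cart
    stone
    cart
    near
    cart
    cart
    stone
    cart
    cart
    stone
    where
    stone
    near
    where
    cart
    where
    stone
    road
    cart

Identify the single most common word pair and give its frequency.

"cart cart", 5 times

Bigram frequencies (highest first):
  cart cart: 5
  cart where: 4
  where cart: 4
  cart stone: 4
  stone cart: 4
  where stone: 3
  … (11 more, each ≤ 2)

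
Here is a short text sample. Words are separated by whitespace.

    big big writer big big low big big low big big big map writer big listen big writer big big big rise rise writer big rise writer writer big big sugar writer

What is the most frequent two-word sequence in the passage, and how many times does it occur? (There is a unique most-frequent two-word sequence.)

Bigram frequencies (highest first):
  big big: 8
  writer big: 5
  big writer: 2
  big low: 2
  low big: 2
  big rise: 2
  … (9 more, each ≤ 2)

"big big", 8 times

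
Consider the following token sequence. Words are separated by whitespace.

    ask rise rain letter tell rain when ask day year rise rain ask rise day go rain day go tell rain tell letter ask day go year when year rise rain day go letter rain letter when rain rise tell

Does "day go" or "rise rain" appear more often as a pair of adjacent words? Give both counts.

"day go": 4 occurrences
"rise rain": 3 occurrences

"day go" (4 vs 3)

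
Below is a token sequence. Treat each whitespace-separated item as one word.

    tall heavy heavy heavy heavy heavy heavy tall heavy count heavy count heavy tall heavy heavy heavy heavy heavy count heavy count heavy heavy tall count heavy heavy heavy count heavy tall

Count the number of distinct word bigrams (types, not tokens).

6

32 tokens → 31 bigram windows in total.
Repeated bigrams (each contributes count−1 duplicates):
  heavy heavy: 12
  count heavy: 6
  heavy count: 5
  heavy tall: 4
  tall heavy: 3
25 duplicate windows → 31 − 25 = 6 distinct.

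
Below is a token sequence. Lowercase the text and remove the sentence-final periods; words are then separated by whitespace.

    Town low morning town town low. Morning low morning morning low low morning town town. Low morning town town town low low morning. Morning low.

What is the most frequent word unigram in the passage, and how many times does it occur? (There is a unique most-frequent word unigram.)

Unigram frequencies (highest first):
  low: 9
  town: 8
  morning: 8

"low", 9 times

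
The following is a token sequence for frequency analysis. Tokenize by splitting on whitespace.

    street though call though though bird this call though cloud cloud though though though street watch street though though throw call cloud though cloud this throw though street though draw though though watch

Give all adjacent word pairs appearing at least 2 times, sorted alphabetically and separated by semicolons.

call though; cloud though; street though; though cloud; though street; though though

Bigram counts meeting the condition (at least 2 times):
  call though: 2
  cloud though: 2
  street though: 3
  though cloud: 2
  though street: 2
  though though: 5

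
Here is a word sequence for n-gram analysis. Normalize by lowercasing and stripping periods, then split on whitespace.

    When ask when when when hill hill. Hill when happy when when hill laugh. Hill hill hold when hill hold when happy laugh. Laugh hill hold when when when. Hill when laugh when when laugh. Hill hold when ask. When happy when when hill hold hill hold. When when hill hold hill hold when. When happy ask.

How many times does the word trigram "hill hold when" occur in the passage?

6

Scanning the 55 overlapping trigram windows for "hill hold when":
  position 16–18: hill hold when
  position 19–21: hill hold when
  position 25–27: hill hold when
  position 36–38: hill hold when
  position 46–48: hill hold when
  position 52–54: hill hold when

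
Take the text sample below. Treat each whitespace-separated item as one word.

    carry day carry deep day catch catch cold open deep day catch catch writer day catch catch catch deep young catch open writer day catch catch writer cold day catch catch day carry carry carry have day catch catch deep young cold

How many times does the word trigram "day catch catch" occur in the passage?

Scanning the 40 overlapping trigram windows for "day catch catch":
  position 5–7: day catch catch
  position 11–13: day catch catch
  position 15–17: day catch catch
  position 24–26: day catch catch
  position 29–31: day catch catch
  position 37–39: day catch catch

6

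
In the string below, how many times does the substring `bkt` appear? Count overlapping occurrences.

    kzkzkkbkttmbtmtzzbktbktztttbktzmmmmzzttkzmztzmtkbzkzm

Sliding a length-3 window over the 53 characters (51 positions):
  position 7–9: bkt
  position 18–20: bkt
  position 21–23: bkt
  position 28–30: bkt

4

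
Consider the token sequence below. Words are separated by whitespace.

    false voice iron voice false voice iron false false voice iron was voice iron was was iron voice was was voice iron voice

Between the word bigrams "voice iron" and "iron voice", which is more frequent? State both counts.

"voice iron" (5 vs 3)

"voice iron": 5 occurrences
"iron voice": 3 occurrences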